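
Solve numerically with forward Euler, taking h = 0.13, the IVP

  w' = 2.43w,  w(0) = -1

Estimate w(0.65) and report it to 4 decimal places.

Euler: w_{n+1} = w_n + h·f(x_n, w_n).
x=0.000000, w=-1.000000: f=-2.430000 → w ← -1.000000 + 0.13·(-2.430000) = -1.315900
x=0.130000, w=-1.315900: f=-3.197637 → w ← -1.315900 + 0.13·(-3.197637) = -1.731593
x=0.260000, w=-1.731593: f=-4.207771 → w ← -1.731593 + 0.13·(-4.207771) = -2.278603
x=0.390000, w=-2.278603: f=-5.537005 → w ← -2.278603 + 0.13·(-5.537005) = -2.998414
x=0.520000, w=-2.998414: f=-7.286145 → w ← -2.998414 + 0.13·(-7.286145) = -3.945613
w(0.65) ≈ -3.9456

-3.9456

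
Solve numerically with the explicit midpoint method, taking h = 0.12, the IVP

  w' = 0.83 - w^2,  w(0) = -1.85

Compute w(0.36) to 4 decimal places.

Midpoint: k1 = f(s_n, w_n); k2 = f(s_n + h/2, w_n + (h/2)·k1); w_{n+1} = w_n + h·k2.
s=0.000000, w=-1.850000:
  k1 = f(0.000000, -1.850000) = -2.592500
  k2 = f(0.060000, -2.005550) = -3.192231
  w ← -1.850000 + 0.12·(-3.192231) = -2.233068
s=0.120000, w=-2.233068:
  k1 = f(0.120000, -2.233068) = -4.156591
  k2 = f(0.180000, -2.482463) = -5.332623
  w ← -2.233068 + 0.12·(-5.332623) = -2.872983
s=0.240000, w=-2.872983:
  k1 = f(0.240000, -2.872983) = -7.424028
  k2 = f(0.300000, -3.318424) = -10.181939
  w ← -2.872983 + 0.12·(-10.181939) = -4.094815
w(0.36) ≈ -4.0948

-4.0948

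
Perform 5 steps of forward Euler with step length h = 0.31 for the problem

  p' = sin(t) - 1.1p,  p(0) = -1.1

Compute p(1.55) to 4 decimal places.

0.4255

Euler: p_{n+1} = p_n + h·f(t_n, p_n).
t=0.000000, p=-1.100000: f=1.210000 → p ← -1.100000 + 0.31·1.210000 = -0.724900
t=0.310000, p=-0.724900: f=1.102449 → p ← -0.724900 + 0.31·1.102449 = -0.383141
t=0.620000, p=-0.383141: f=1.002490 → p ← -0.383141 + 0.31·1.002490 = -0.072369
t=0.930000, p=-0.072369: f=0.881226 → p ← -0.072369 + 0.31·0.881226 = 0.200811
t=1.240000, p=0.200811: f=0.724892 → p ← 0.200811 + 0.31·0.724892 = 0.425528
p(1.55) ≈ 0.4255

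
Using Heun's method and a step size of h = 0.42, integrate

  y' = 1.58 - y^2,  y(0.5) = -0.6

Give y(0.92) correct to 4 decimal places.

Heun: k1 = f(t_n, y_n); k2 = f(t_n + h, y_n + h·k1); y_{n+1} = y_n + (h/2)·(k1 + k2).
t=0.500000, y=-0.600000:
  k1 = f(0.500000, -0.600000) = 1.220000
  k2 = f(0.920000, -0.087600) = 1.572326
  y ← -0.600000 + (0.42/2)·(1.220000 + 1.572326) = -0.013611
y(0.92) ≈ -0.0136

-0.0136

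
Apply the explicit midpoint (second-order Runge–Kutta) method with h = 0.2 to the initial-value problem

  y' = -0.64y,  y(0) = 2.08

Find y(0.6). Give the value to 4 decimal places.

Midpoint: k1 = f(t_n, y_n); k2 = f(t_n + h/2, y_n + (h/2)·k1); y_{n+1} = y_n + h·k2.
t=0.000000, y=2.080000:
  k1 = f(0.000000, 2.080000) = -1.331200
  k2 = f(0.100000, 1.946880) = -1.246003
  y ← 2.080000 + 0.2·(-1.246003) = 1.830799
t=0.200000, y=1.830799:
  k1 = f(0.200000, 1.830799) = -1.171712
  k2 = f(0.300000, 1.713628) = -1.096722
  y ← 1.830799 + 0.2·(-1.096722) = 1.611455
t=0.400000, y=1.611455:
  k1 = f(0.400000, 1.611455) = -1.031331
  k2 = f(0.500000, 1.508322) = -0.965326
  y ← 1.611455 + 0.2·(-0.965326) = 1.418390
y(0.6) ≈ 1.4184

1.4184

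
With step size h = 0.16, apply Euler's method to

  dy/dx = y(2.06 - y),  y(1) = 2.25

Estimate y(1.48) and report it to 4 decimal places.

Euler: y_{n+1} = y_n + h·f(x_n, y_n).
x=1.000000, y=2.250000: f=-0.427500 → y ← 2.250000 + 0.16·(-0.427500) = 2.181600
x=1.160000, y=2.181600: f=-0.265283 → y ← 2.181600 + 0.16·(-0.265283) = 2.139155
x=1.320000, y=2.139155: f=-0.169324 → y ← 2.139155 + 0.16·(-0.169324) = 2.112063
y(1.48) ≈ 2.1121

2.1121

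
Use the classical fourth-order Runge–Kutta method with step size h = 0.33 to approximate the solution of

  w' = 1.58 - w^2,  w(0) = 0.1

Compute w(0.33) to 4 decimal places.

RK4: k1 = f(t_n, w_n); k2 = f(t_n + h/2, w_n + (h/2)·k1); k3 = f(t_n + h/2, w_n + (h/2)·k2); k4 = f(t_n + h, w_n + h·k3); w_{n+1} = w_n + (h/6)·(k1 + 2k2 + 2k3 + k4).
t=0.000000, w=0.100000:
  k1 = f(0.000000, 0.100000) = 1.570000
  k2 = f(0.165000, 0.359050) = 1.451083
  k3 = f(0.165000, 0.339429) = 1.464788
  k4 = f(0.330000, 0.583380) = 1.239668
  w ← 0.100000 + (0.33/6)·(k1 + 2k2 + 2k3 + k4) = 0.575278
w(0.33) ≈ 0.5753

0.5753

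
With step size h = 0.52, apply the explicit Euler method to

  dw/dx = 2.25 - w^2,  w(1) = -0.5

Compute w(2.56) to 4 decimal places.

Euler: w_{n+1} = w_n + h·f(x_n, w_n).
x=1.000000, w=-0.500000: f=2.000000 → w ← -0.500000 + 0.52·2.000000 = 0.540000
x=1.520000, w=0.540000: f=1.958400 → w ← 0.540000 + 0.52·1.958400 = 1.558368
x=2.040000, w=1.558368: f=-0.178511 → w ← 1.558368 + 0.52·(-0.178511) = 1.465542
w(2.56) ≈ 1.4655

1.4655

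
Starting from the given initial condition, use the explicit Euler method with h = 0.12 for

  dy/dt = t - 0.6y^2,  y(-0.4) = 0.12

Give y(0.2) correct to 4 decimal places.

Euler: y_{n+1} = y_n + h·f(t_n, y_n).
t=-0.400000, y=0.120000: f=-0.408640 → y ← 0.120000 + 0.12·(-0.408640) = 0.070963
t=-0.280000, y=0.070963: f=-0.283021 → y ← 0.070963 + 0.12·(-0.283021) = 0.037001
t=-0.160000, y=0.037001: f=-0.160821 → y ← 0.037001 + 0.12·(-0.160821) = 0.017702
t=-0.040000, y=0.017702: f=-0.040188 → y ← 0.017702 + 0.12·(-0.040188) = 0.012879
t=0.080000, y=0.012879: f=0.079900 → y ← 0.012879 + 0.12·0.079900 = 0.022468
y(0.2) ≈ 0.0225

0.0225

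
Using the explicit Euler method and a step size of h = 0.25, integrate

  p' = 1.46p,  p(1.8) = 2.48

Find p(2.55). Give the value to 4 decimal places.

6.3074

Euler: p_{n+1} = p_n + h·f(t_n, p_n).
t=1.800000, p=2.480000: f=3.620800 → p ← 2.480000 + 0.25·3.620800 = 3.385200
t=2.050000, p=3.385200: f=4.942392 → p ← 3.385200 + 0.25·4.942392 = 4.620798
t=2.300000, p=4.620798: f=6.746365 → p ← 4.620798 + 0.25·6.746365 = 6.307389
p(2.55) ≈ 6.3074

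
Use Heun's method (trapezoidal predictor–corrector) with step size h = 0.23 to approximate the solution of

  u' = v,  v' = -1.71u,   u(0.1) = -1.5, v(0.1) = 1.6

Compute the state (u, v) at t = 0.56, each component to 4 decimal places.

Heun on (u,v): k1 = f(t_n, state_n); k2 = f(t_n + h, state_n + h·k1); state_{n+1} = state_n + (h/2)·(k1 + k2).
0.100000: (-1.500000, 1.600000)
  k1 = (1.600000, 2.565000)
  predictor → (-1.132000, 2.189950)
  k2 = (2.189950, 1.935720)
  → (-1.064156, 2.117583)
0.330000: (-1.064156, 2.117583)
  k1 = (2.117583, 1.819706)
  predictor → (-0.577112, 2.536115)
  k2 = (2.536115, 0.986861)
  → (-0.528980, 2.440338)
(u(0.56), v(0.56)) ≈ (-0.5290, 2.4403)

-0.5290, 2.4403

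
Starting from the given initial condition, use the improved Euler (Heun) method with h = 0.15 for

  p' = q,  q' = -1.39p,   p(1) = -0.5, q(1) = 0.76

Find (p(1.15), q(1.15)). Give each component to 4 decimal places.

Heun on (p,q): k1 = f(t_n, state_n); k2 = f(t_n + h, state_n + h·k1); state_{n+1} = state_n + (h/2)·(k1 + k2).
1.000000: (-0.500000, 0.760000)
  k1 = (0.760000, 0.695000)
  predictor → (-0.386000, 0.864250)
  k2 = (0.864250, 0.536540)
  → (-0.378181, 0.852365)
(p(1.15), q(1.15)) ≈ (-0.3782, 0.8524)

-0.3782, 0.8524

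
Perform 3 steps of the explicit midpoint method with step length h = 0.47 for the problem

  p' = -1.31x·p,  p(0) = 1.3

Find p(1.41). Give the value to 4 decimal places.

Midpoint: k1 = f(x_n, p_n); k2 = f(x_n + h/2, p_n + (h/2)·k1); p_{n+1} = p_n + h·k2.
x=0.000000, p=1.300000:
  k1 = f(0.000000, 1.300000) = 0.000000
  k2 = f(0.235000, 1.300000) = -0.400205
  p ← 1.300000 + 0.47·(-0.400205) = 1.111904
x=0.470000, p=1.111904:
  k1 = f(0.470000, 1.111904) = -0.684599
  k2 = f(0.705000, 0.951023) = -0.878317
  p ← 1.111904 + 0.47·(-0.878317) = 0.699095
x=0.940000, p=0.699095:
  k1 = f(0.940000, 0.699095) = -0.860865
  k2 = f(1.175000, 0.496791) = -0.764686
  p ← 0.699095 + 0.47·(-0.764686) = 0.339692
p(1.41) ≈ 0.3397

0.3397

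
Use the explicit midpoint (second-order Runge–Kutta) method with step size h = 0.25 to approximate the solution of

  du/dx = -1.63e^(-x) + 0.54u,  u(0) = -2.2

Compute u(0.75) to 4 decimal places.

Midpoint: k1 = f(x_n, u_n); k2 = f(x_n + h/2, u_n + (h/2)·k1); u_{n+1} = u_n + h·k2.
x=0.000000, u=-2.200000:
  k1 = f(0.000000, -2.200000) = -2.818000
  k2 = f(0.125000, -2.552250) = -2.816685
  u ← -2.200000 + 0.25·(-2.816685) = -2.904171
x=0.250000, u=-2.904171:
  k1 = f(0.250000, -2.904171) = -2.837698
  k2 = f(0.375000, -3.258883) = -2.880079
  u ← -2.904171 + 0.25·(-2.880079) = -3.624191
x=0.500000, u=-3.624191:
  k1 = f(0.500000, -3.624191) = -2.945708
  k2 = f(0.625000, -3.992404) = -3.028375
  u ← -3.624191 + 0.25·(-3.028375) = -4.381285
u(0.75) ≈ -4.3813

-4.3813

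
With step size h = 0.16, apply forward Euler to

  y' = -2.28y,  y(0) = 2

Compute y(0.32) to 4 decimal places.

Euler: y_{n+1} = y_n + h·f(s_n, y_n).
s=0.000000, y=2.000000: f=-4.560000 → y ← 2.000000 + 0.16·(-4.560000) = 1.270400
s=0.160000, y=1.270400: f=-2.896512 → y ← 1.270400 + 0.16·(-2.896512) = 0.806958
y(0.32) ≈ 0.8070

0.8070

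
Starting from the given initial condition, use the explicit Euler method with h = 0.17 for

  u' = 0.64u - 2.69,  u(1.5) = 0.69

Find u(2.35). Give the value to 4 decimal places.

-1.6848

Euler: u_{n+1} = u_n + h·f(t_n, u_n).
t=1.500000, u=0.690000: f=-2.248400 → u ← 0.690000 + 0.17·(-2.248400) = 0.307772
t=1.670000, u=0.307772: f=-2.493026 → u ← 0.307772 + 0.17·(-2.493026) = -0.116042
t=1.840000, u=-0.116042: f=-2.764267 → u ← -0.116042 + 0.17·(-2.764267) = -0.585968
t=2.010000, u=-0.585968: f=-3.065019 → u ← -0.585968 + 0.17·(-3.065019) = -1.107021
t=2.180000, u=-1.107021: f=-3.398494 → u ← -1.107021 + 0.17·(-3.398494) = -1.684765
u(2.35) ≈ -1.6848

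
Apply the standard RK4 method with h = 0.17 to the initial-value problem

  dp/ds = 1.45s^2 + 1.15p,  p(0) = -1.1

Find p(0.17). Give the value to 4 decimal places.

RK4: k1 = f(s_n, p_n); k2 = f(s_n + h/2, p_n + (h/2)·k1); k3 = f(s_n + h/2, p_n + (h/2)·k2); k4 = f(s_n + h, p_n + h·k3); p_{n+1} = p_n + (h/6)·(k1 + 2k2 + 2k3 + k4).
s=0.000000, p=-1.100000:
  k1 = f(0.000000, -1.100000) = -1.265000
  k2 = f(0.085000, -1.207525) = -1.378178
  k3 = f(0.085000, -1.217145) = -1.389241
  k4 = f(0.170000, -1.336171) = -1.494692
  p ← -1.100000 + (0.17/6)·(k1 + 2k2 + 2k3 + k4) = -1.335012
p(0.17) ≈ -1.3350

-1.3350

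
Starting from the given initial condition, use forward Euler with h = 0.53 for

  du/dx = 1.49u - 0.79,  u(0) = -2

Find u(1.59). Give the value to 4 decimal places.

Euler: u_{n+1} = u_n + h·f(x_n, u_n).
x=0.000000, u=-2.000000: f=-3.770000 → u ← -2.000000 + 0.53·(-3.770000) = -3.998100
x=0.530000, u=-3.998100: f=-6.747169 → u ← -3.998100 + 0.53·(-6.747169) = -7.574100
x=1.060000, u=-7.574100: f=-12.075408 → u ← -7.574100 + 0.53·(-12.075408) = -13.974066
u(1.59) ≈ -13.9741

-13.9741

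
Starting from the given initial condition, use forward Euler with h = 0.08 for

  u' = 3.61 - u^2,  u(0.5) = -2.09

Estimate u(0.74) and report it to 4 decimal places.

Euler: u_{n+1} = u_n + h·f(s_n, u_n).
s=0.500000, u=-2.090000: f=-0.758100 → u ← -2.090000 + 0.08·(-0.758100) = -2.150648
s=0.580000, u=-2.150648: f=-1.015287 → u ← -2.150648 + 0.08·(-1.015287) = -2.231871
s=0.660000, u=-2.231871: f=-1.371248 → u ← -2.231871 + 0.08·(-1.371248) = -2.341571
u(0.74) ≈ -2.3416

-2.3416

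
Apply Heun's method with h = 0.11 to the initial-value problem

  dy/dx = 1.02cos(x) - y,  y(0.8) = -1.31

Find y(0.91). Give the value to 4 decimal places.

-1.1046

Heun: k1 = f(x_n, y_n); k2 = f(x_n + h, y_n + h·k1); y_{n+1} = y_n + (h/2)·(k1 + k2).
x=0.800000, y=-1.310000:
  k1 = f(0.800000, -1.310000) = 2.020641
  k2 = f(0.910000, -1.087730) = 1.713750
  y ← -1.310000 + (0.11/2)·(2.020641 + 1.713750) = -1.104608
y(0.91) ≈ -1.1046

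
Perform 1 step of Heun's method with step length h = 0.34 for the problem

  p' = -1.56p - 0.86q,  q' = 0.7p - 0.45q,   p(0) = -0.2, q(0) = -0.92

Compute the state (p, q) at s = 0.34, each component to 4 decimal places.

0.0620, -0.7893

Heun on (p,q): k1 = f(s_n, state_n); k2 = f(s_n + h, state_n + h·k1); state_{n+1} = state_n + (h/2)·(k1 + k2).
0.000000: (-0.200000, -0.920000)
  k1 = (1.103200, 0.274000)
  predictor → (0.175088, -0.826840)
  k2 = (0.437945, 0.494640)
  → (0.061995, -0.789331)
(p(0.34), q(0.34)) ≈ (0.0620, -0.7893)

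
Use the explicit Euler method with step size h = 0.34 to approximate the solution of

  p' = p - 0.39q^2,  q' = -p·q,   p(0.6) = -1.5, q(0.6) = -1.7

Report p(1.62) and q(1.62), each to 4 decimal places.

Euler on (p,q): p_{n+1} = p_n + h·p', q_{n+1} = q_n + h·q'.
0.600000: (-1.500000, -1.700000); f=(-2.627100, -2.550000) → (-2.393214, -2.567000)
0.940000: (-2.393214, -2.567000); f=(-4.963115, -6.143380) → (-4.080673, -4.655749)
1.280000: (-4.080673, -4.655749); f=(-12.534314, -18.998591) → (-8.342340, -11.115270)
(p(1.62), q(1.62)) ≈ (-8.3423, -11.1153)

-8.3423, -11.1153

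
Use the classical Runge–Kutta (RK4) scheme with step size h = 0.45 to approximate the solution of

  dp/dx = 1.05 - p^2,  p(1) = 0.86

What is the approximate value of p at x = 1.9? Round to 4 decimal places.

0.9962

RK4: k1 = f(x_n, p_n); k2 = f(x_n + h/2, p_n + (h/2)·k1); k3 = f(x_n + h/2, p_n + (h/2)·k2); k4 = f(x_n + h, p_n + h·k3); p_{n+1} = p_n + (h/6)·(k1 + 2k2 + 2k3 + k4).
x=1.000000, p=0.860000:
  k1 = f(1.000000, 0.860000) = 0.310400
  k2 = f(1.225000, 0.929840) = 0.185398
  k3 = f(1.225000, 0.901714) = 0.236911
  k4 = f(1.450000, 0.966610) = 0.115665
  p ← 0.860000 + (0.45/6)·(k1 + 2k2 + 2k3 + k4) = 0.955301
x=1.450000, p=0.955301:
  k1 = f(1.450000, 0.955301) = 0.137400
  k2 = f(1.675000, 0.986216) = 0.077378
  k3 = f(1.675000, 0.972711) = 0.103833
  k4 = f(1.900000, 1.002026) = 0.045944
  p ← 0.955301 + (0.45/6)·(k1 + 2k2 + 2k3 + k4) = 0.996234
p(1.9) ≈ 0.9962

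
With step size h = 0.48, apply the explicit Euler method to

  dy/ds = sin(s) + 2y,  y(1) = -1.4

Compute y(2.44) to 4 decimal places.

-7.6087

Euler: y_{n+1} = y_n + h·f(s_n, y_n).
s=1.000000, y=-1.400000: f=-1.958529 → y ← -1.400000 + 0.48·(-1.958529) = -2.340094
s=1.480000, y=-2.340094: f=-3.684307 → y ← -2.340094 + 0.48·(-3.684307) = -4.108561
s=1.960000, y=-4.108561: f=-7.291911 → y ← -4.108561 + 0.48·(-7.291911) = -7.608679
y(2.44) ≈ -7.6087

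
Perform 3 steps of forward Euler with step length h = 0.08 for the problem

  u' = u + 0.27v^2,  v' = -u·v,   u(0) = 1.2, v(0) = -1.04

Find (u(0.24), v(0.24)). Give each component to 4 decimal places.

Euler on (u,v): u_{n+1} = u_n + h·u', v_{n+1} = v_n + h·v'.
0.000000: (1.200000, -1.040000); f=(1.492032, 1.248000) → (1.319363, -0.940160)
0.080000: (1.319363, -0.940160); f=(1.558016, 1.240412) → (1.444004, -0.840927)
0.160000: (1.444004, -0.840927); f=(1.634937, 1.214302) → (1.574799, -0.743783)
(u(0.24), v(0.24)) ≈ (1.5748, -0.7438)

1.5748, -0.7438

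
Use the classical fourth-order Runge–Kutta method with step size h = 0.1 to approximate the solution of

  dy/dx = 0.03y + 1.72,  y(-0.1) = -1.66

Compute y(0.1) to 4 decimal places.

RK4: k1 = f(x_n, y_n); k2 = f(x_n + h/2, y_n + (h/2)·k1); k3 = f(x_n + h/2, y_n + (h/2)·k2); k4 = f(x_n + h, y_n + h·k3); y_{n+1} = y_n + (h/6)·(k1 + 2k2 + 2k3 + k4).
x=-0.100000, y=-1.660000:
  k1 = f(-0.100000, -1.660000) = 1.670200
  k2 = f(-0.050000, -1.576490) = 1.672705
  k3 = f(-0.050000, -1.576365) = 1.672709
  k4 = f(0.000000, -1.492729) = 1.675218
  y ← -1.660000 + (0.1/6)·(k1 + 2k2 + 2k3 + k4) = -1.492729
x=0.000000, y=-1.492729:
  k1 = f(0.000000, -1.492729) = 1.675218
  k2 = f(0.050000, -1.408968) = 1.677731
  k3 = f(0.050000, -1.408843) = 1.677735
  k4 = f(0.100000, -1.324956) = 1.680251
  y ← -1.492729 + (0.1/6)·(k1 + 2k2 + 2k3 + k4) = -1.324956
y(0.1) ≈ -1.3250

-1.3250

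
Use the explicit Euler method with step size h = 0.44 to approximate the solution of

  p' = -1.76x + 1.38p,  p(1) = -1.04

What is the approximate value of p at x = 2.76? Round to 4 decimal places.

Euler: p_{n+1} = p_n + h·f(x_n, p_n).
x=1.000000, p=-1.040000: f=-3.195200 → p ← -1.040000 + 0.44·(-3.195200) = -2.445888
x=1.440000, p=-2.445888: f=-5.909725 → p ← -2.445888 + 0.44·(-5.909725) = -5.046167
x=1.880000, p=-5.046167: f=-10.272511 → p ← -5.046167 + 0.44·(-10.272511) = -9.566072
x=2.320000, p=-9.566072: f=-17.284379 → p ← -9.566072 + 0.44·(-17.284379) = -17.171199
p(2.76) ≈ -17.1712

-17.1712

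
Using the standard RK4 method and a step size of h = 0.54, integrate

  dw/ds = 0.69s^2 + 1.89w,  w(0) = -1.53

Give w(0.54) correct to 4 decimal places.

-4.1808

RK4: k1 = f(s_n, w_n); k2 = f(s_n + h/2, w_n + (h/2)·k1); k3 = f(s_n + h/2, w_n + (h/2)·k2); k4 = f(s_n + h, w_n + h·k3); w_{n+1} = w_n + (h/6)·(k1 + 2k2 + 2k3 + k4).
s=0.000000, w=-1.530000:
  k1 = f(0.000000, -1.530000) = -2.891700
  k2 = f(0.270000, -2.310759) = -4.317034
  k3 = f(0.270000, -2.695599) = -5.044381
  k4 = f(0.540000, -4.253966) = -7.838791
  w ← -1.530000 + (0.54/6)·(k1 + 2k2 + 2k3 + k4) = -4.180799
w(0.54) ≈ -4.1808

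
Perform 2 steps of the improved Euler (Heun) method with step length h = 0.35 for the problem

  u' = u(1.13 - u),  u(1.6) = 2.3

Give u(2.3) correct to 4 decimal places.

1.5158

Heun: k1 = f(x_n, u_n); k2 = f(x_n + h, u_n + h·k1); u_{n+1} = u_n + (h/2)·(k1 + k2).
x=1.600000, u=2.300000:
  k1 = f(1.600000, 2.300000) = -2.691000
  k2 = f(1.950000, 1.358150) = -0.309862
  u ← 2.300000 + (0.35/2)·(-2.691000 + (-0.309862)) = 1.774849
x=1.950000, u=1.774849:
  k1 = f(1.950000, 1.774849) = -1.144510
  k2 = f(2.300000, 1.374271) = -0.335694
  u ← 1.774849 + (0.35/2)·(-1.144510 + (-0.335694)) = 1.515813
u(2.3) ≈ 1.5158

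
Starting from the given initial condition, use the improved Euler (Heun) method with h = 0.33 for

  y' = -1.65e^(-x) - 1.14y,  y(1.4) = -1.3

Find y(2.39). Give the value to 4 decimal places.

Heun: k1 = f(x_n, y_n); k2 = f(x_n + h, y_n + h·k1); y_{n+1} = y_n + (h/2)·(k1 + k2).
x=1.400000, y=-1.300000:
  k1 = f(1.400000, -1.300000) = 1.075115
  k2 = f(1.730000, -0.945212) = 0.785022
  y ← -1.300000 + (0.33/2)·(1.075115 + 0.785022) = -0.993077
x=1.730000, y=-0.993077:
  k1 = f(1.730000, -0.993077) = 0.839589
  k2 = f(2.060000, -0.716013) = 0.605956
  y ← -0.993077 + (0.33/2)·(0.839589 + 0.605956) = -0.754562
x=2.060000, y=-0.754562:
  k1 = f(2.060000, -0.754562) = 0.649902
  k2 = f(2.390000, -0.540095) = 0.464519
  y ← -0.754562 + (0.33/2)·(0.649902 + 0.464519) = -0.570683
y(2.39) ≈ -0.5707

-0.5707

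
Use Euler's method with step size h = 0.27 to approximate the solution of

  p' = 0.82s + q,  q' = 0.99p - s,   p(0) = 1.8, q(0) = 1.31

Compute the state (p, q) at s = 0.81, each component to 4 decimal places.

3.4360, 2.8691

Euler on (p,q): p_{n+1} = p_n + h·p', q_{n+1} = q_n + h·q'.
0.000000: (1.800000, 1.310000); f=(1.310000, 1.782000) → (2.153700, 1.791140)
0.270000: (2.153700, 1.791140); f=(2.012540, 1.862163) → (2.697086, 2.293924)
0.540000: (2.697086, 2.293924); f=(2.736724, 2.130115) → (3.436001, 2.869055)
(p(0.81), q(0.81)) ≈ (3.4360, 2.8691)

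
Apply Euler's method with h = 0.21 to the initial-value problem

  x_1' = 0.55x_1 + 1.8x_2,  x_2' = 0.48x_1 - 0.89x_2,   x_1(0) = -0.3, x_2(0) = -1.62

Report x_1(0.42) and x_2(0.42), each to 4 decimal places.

Euler on (x_1,x_2): x_1_{n+1} = x_1_n + h·x_1', x_2_{n+1} = x_2_n + h·x_2'.
0.000000: (-0.300000, -1.620000); f=(-3.081000, 1.297800) → (-0.947010, -1.347462)
0.210000: (-0.947010, -1.347462); f=(-2.946287, 0.744676) → (-1.565730, -1.191080)
(x_1(0.42), x_2(0.42)) ≈ (-1.5657, -1.1911)

-1.5657, -1.1911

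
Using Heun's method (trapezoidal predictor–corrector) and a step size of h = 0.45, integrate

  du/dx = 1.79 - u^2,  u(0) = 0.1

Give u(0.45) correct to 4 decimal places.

Heun: k1 = f(x_n, u_n); k2 = f(x_n + h, u_n + h·k1); u_{n+1} = u_n + (h/2)·(k1 + k2).
x=0.000000, u=0.100000:
  k1 = f(0.000000, 0.100000) = 1.780000
  k2 = f(0.450000, 0.901000) = 0.978199
  u ← 0.100000 + (0.45/2)·(1.780000 + 0.978199) = 0.720595
u(0.45) ≈ 0.7206

0.7206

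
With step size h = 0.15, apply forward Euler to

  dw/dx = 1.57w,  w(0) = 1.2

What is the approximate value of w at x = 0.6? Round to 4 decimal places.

2.7961

Euler: w_{n+1} = w_n + h·f(x_n, w_n).
x=0.000000, w=1.200000: f=1.884000 → w ← 1.200000 + 0.15·1.884000 = 1.482600
x=0.150000, w=1.482600: f=2.327682 → w ← 1.482600 + 0.15·2.327682 = 1.831752
x=0.300000, w=1.831752: f=2.875851 → w ← 1.831752 + 0.15·2.875851 = 2.263130
x=0.450000, w=2.263130: f=3.553114 → w ← 2.263130 + 0.15·3.553114 = 2.796097
w(0.6) ≈ 2.7961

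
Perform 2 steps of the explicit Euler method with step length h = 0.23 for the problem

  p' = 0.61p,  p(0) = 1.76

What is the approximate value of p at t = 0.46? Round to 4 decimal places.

Euler: p_{n+1} = p_n + h·f(t_n, p_n).
t=0.000000, p=1.760000: f=1.073600 → p ← 1.760000 + 0.23·1.073600 = 2.006928
t=0.230000, p=2.006928: f=1.224226 → p ← 2.006928 + 0.23·1.224226 = 2.288500
p(0.46) ≈ 2.2885

2.2885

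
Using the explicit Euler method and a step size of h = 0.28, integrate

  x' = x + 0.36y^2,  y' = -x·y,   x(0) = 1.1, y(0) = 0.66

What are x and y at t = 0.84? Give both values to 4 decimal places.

Euler on (x,y): x_{n+1} = x_n + h·x', y_{n+1} = y_n + h·y'.
0.000000: (1.100000, 0.660000); f=(1.256816, -0.726000) → (1.451908, 0.456720)
0.280000: (1.451908, 0.456720); f=(1.527002, -0.663116) → (1.879469, 0.271048)
0.560000: (1.879469, 0.271048); f=(1.905917, -0.509426) → (2.413126, 0.128408)
(x(0.84), y(0.84)) ≈ (2.4131, 0.1284)

2.4131, 0.1284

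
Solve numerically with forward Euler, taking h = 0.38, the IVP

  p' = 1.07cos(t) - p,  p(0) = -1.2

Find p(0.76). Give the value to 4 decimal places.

Euler: p_{n+1} = p_n + h·f(t_n, p_n).
t=0.000000, p=-1.200000: f=2.270000 → p ← -1.200000 + 0.38·2.270000 = -0.337400
t=0.380000, p=-0.337400: f=1.331071 → p ← -0.337400 + 0.38·1.331071 = 0.168407
p(0.76) ≈ 0.1684

0.1684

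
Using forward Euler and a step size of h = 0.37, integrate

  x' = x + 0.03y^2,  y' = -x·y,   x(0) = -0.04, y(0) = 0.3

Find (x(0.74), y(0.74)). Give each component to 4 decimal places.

-0.0727, 0.3105

Euler on (x,y): x_{n+1} = x_n + h·x', y_{n+1} = y_n + h·y'.
0.000000: (-0.040000, 0.300000); f=(-0.037300, 0.012000) → (-0.053801, 0.304440)
0.370000: (-0.053801, 0.304440); f=(-0.051020, 0.016379) → (-0.072679, 0.310500)
(x(0.74), y(0.74)) ≈ (-0.0727, 0.3105)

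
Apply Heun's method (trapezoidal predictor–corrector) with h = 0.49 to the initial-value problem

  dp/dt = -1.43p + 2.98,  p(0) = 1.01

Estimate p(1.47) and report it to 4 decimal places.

Heun: k1 = f(t_n, p_n); k2 = f(t_n + h, p_n + h·k1); p_{n+1} = p_n + (h/2)·(k1 + k2).
t=0.000000, p=1.010000:
  k1 = f(0.000000, 1.010000) = 1.535700
  k2 = f(0.490000, 1.762493) = 0.459635
  p ← 1.010000 + (0.49/2)·(1.535700 + 0.459635) = 1.498857
t=0.490000, p=1.498857:
  k1 = f(0.490000, 1.498857) = 0.836634
  k2 = f(0.980000, 1.908808) = 0.250405
  p ← 1.498857 + (0.49/2)·(0.836634 + 0.250405) = 1.765182
t=0.980000, p=1.765182:
  k1 = f(0.980000, 1.765182) = 0.455790
  k2 = f(1.470000, 1.988519) = 0.136418
  p ← 1.765182 + (0.49/2)·(0.455790 + 0.136418) = 1.910273
p(1.47) ≈ 1.9103

1.9103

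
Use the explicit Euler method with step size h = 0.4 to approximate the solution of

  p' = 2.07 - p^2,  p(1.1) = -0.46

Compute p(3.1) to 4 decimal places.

1.4388

Euler: p_{n+1} = p_n + h·f(t_n, p_n).
t=1.100000, p=-0.460000: f=1.858400 → p ← -0.460000 + 0.4·1.858400 = 0.283360
t=1.500000, p=0.283360: f=1.989707 → p ← 0.283360 + 0.4·1.989707 = 1.079243
t=1.900000, p=1.079243: f=0.905235 → p ← 1.079243 + 0.4·0.905235 = 1.441337
t=2.300000, p=1.441337: f=-0.007452 → p ← 1.441337 + 0.4·(-0.007452) = 1.438356
t=2.700000, p=1.438356: f=0.001132 → p ← 1.438356 + 0.4·0.001132 = 1.438809
p(3.1) ≈ 1.4388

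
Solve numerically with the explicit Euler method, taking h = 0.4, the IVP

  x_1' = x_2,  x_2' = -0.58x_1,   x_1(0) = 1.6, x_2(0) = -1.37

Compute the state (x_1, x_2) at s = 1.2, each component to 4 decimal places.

Euler on (x_1,x_2): x_1_{n+1} = x_1_n + h·x_1', x_2_{n+1} = x_2_n + h·x_2'.
0.000000: (1.600000, -1.370000); f=(-1.370000, -0.928000) → (1.052000, -1.741200)
0.400000: (1.052000, -1.741200); f=(-1.741200, -0.610160) → (0.355520, -1.985264)
0.800000: (0.355520, -1.985264); f=(-1.985264, -0.206202) → (-0.438586, -2.067745)
(x_1(1.2), x_2(1.2)) ≈ (-0.4386, -2.0677)

-0.4386, -2.0677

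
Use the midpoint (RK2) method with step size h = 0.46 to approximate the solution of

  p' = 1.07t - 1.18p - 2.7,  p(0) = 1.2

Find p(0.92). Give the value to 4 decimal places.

Midpoint: k1 = f(t_n, p_n); k2 = f(t_n + h/2, p_n + (h/2)·k1); p_{n+1} = p_n + h·k2.
t=0.000000, p=1.200000:
  k1 = f(0.000000, 1.200000) = -4.116000
  k2 = f(0.230000, 0.253320) = -2.752818
  p ← 1.200000 + 0.46·(-2.752818) = -0.066296
t=0.460000, p=-0.066296:
  k1 = f(0.460000, -0.066296) = -2.129571
  k2 = f(0.690000, -0.556097) = -1.305505
  p ← -0.066296 + 0.46·(-1.305505) = -0.666828
p(0.92) ≈ -0.6668

-0.6668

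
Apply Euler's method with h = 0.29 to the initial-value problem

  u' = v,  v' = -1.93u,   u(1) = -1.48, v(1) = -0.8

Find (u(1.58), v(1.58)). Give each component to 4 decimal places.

Euler on (u,v): u_{n+1} = u_n + h·u', v_{n+1} = v_n + h·v'.
1.000000: (-1.480000, -0.800000); f=(-0.800000, 2.856400) → (-1.712000, 0.028356)
1.290000: (-1.712000, 0.028356); f=(0.028356, 3.304160) → (-1.703777, 0.986562)
(u(1.58), v(1.58)) ≈ (-1.7038, 0.9866)

-1.7038, 0.9866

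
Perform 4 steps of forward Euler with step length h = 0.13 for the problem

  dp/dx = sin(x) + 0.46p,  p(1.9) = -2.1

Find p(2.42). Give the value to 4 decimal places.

Euler: p_{n+1} = p_n + h·f(x_n, p_n).
x=1.900000, p=-2.100000: f=-0.019700 → p ← -2.100000 + 0.13·(-0.019700) = -2.102561
x=2.030000, p=-2.102561: f=-0.070772 → p ← -2.102561 + 0.13·(-0.070772) = -2.111761
x=2.160000, p=-2.111761: f=-0.140027 → p ← -2.111761 + 0.13·(-0.140027) = -2.129965
x=2.290000, p=-2.129965: f=-0.227453 → p ← -2.129965 + 0.13·(-0.227453) = -2.159534
p(2.42) ≈ -2.1595

-2.1595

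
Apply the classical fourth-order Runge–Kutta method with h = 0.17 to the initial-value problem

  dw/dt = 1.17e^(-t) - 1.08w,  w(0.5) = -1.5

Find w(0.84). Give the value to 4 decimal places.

RK4: k1 = f(t_n, w_n); k2 = f(t_n + h/2, w_n + (h/2)·k1); k3 = f(t_n + h/2, w_n + (h/2)·k2); k4 = f(t_n + h, w_n + h·k3); w_{n+1} = w_n + (h/6)·(k1 + 2k2 + 2k3 + k4).
t=0.500000, w=-1.500000:
  k1 = f(0.500000, -1.500000) = 2.329641
  k2 = f(0.585000, -1.301981) = 2.057953
  k3 = f(0.585000, -1.325074) = 2.082894
  k4 = f(0.670000, -1.145908) = 1.836280
  w ← -1.500000 + (0.17/6)·(k1 + 2k2 + 2k3 + k4) = -1.147318
t=0.670000, w=-1.147318:
  k1 = f(0.670000, -1.147318) = 1.837802
  k2 = f(0.755000, -0.991104) = 1.620305
  k3 = f(0.755000, -1.009592) = 1.640271
  k4 = f(0.840000, -0.868471) = 1.443050
  w ← -1.147318 + (0.17/6)·(k1 + 2k2 + 2k3 + k4) = -0.869594
w(0.84) ≈ -0.8696

-0.8696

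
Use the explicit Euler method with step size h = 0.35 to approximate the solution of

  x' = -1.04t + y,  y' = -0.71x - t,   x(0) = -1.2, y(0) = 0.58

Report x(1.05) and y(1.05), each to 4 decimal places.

-0.7206, 0.9615

Euler on (x,y): x_{n+1} = x_n + h·x', y_{n+1} = y_n + h·y'.
0.000000: (-1.200000, 0.580000); f=(0.580000, 0.852000) → (-0.997000, 0.878200)
0.350000: (-0.997000, 0.878200); f=(0.514200, 0.357870) → (-0.817030, 1.003454)
0.700000: (-0.817030, 1.003454); f=(0.275454, -0.119909) → (-0.720621, 0.961486)
(x(1.05), y(1.05)) ≈ (-0.7206, 0.9615)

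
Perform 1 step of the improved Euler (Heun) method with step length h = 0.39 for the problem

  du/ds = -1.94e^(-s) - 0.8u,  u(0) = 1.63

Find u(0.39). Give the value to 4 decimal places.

Heun: k1 = f(s_n, u_n); k2 = f(s_n + h, u_n + h·k1); u_{n+1} = u_n + (h/2)·(k1 + k2).
s=0.000000, u=1.630000:
  k1 = f(0.000000, 1.630000) = -3.244000
  k2 = f(0.390000, 0.364840) = -1.605362
  u ← 1.630000 + (0.39/2)·(-3.244000 + (-1.605362)) = 0.684374
u(0.39) ≈ 0.6844

0.6844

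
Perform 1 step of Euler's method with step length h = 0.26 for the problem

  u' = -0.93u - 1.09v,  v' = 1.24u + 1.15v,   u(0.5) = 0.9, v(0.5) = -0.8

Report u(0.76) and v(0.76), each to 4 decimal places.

Euler on (u,v): u_{n+1} = u_n + h·u', v_{n+1} = v_n + h·v'.
0.500000: (0.900000, -0.800000); f=(0.035000, 0.196000) → (0.909100, -0.749040)
(u(0.76), v(0.76)) ≈ (0.9091, -0.7490)

0.9091, -0.7490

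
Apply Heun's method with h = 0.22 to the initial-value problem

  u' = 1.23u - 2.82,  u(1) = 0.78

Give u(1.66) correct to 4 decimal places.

Heun: k1 = f(x_n, u_n); k2 = f(x_n + h, u_n + h·k1); u_{n+1} = u_n + (h/2)·(k1 + k2).
x=1.000000, u=0.780000:
  k1 = f(1.000000, 0.780000) = -1.860600
  k2 = f(1.220000, 0.370668) = -2.364078
  u ← 0.780000 + (0.22/2)·(-1.860600 + (-2.364078)) = 0.315285
x=1.220000, u=0.315285:
  k1 = f(1.220000, 0.315285) = -2.432199
  k2 = f(1.440000, -0.219798) = -3.090352
  u ← 0.315285 + (0.22/2)·(-2.432199 + (-3.090352)) = -0.292195
x=1.440000, u=-0.292195:
  k1 = f(1.440000, -0.292195) = -3.179400
  k2 = f(1.660000, -0.991663) = -4.039746
  u ← -0.292195 + (0.22/2)·(-3.179400 + (-4.039746)) = -1.086301
u(1.66) ≈ -1.0863

-1.0863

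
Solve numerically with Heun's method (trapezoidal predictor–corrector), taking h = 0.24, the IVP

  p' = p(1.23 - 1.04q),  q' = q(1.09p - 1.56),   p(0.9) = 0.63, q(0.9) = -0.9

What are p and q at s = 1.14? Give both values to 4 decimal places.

1.0201, -0.7616

Heun on (p,q): k1 = f(s_n, state_n); k2 = f(s_n + h, state_n + h·k1); state_{n+1} = state_n + (h/2)·(k1 + k2).
0.900000: (0.630000, -0.900000)
  k1 = (1.364580, 0.785970)
  predictor → (0.957499, -0.711367)
  k2 = (1.886103, 0.367297)
  → (1.020082, -0.761608)
(p(1.14), q(1.14)) ≈ (1.0201, -0.7616)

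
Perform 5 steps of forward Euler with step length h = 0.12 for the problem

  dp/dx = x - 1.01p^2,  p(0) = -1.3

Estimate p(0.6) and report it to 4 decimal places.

-3.3810

Euler: p_{n+1} = p_n + h·f(x_n, p_n).
x=0.000000, p=-1.300000: f=-1.706900 → p ← -1.300000 + 0.12·(-1.706900) = -1.504828
x=0.120000, p=-1.504828: f=-2.167152 → p ← -1.504828 + 0.12·(-2.167152) = -1.764886
x=0.240000, p=-1.764886: f=-2.905972 → p ← -1.764886 + 0.12·(-2.905972) = -2.113603
x=0.360000, p=-2.113603: f=-4.151990 → p ← -2.113603 + 0.12·(-4.151990) = -2.611842
x=0.480000, p=-2.611842: f=-6.409935 → p ← -2.611842 + 0.12·(-6.409935) = -3.381034
p(0.6) ≈ -3.3810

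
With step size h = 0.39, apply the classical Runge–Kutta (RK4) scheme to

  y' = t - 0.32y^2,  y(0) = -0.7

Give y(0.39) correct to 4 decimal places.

-0.6862

RK4: k1 = f(t_n, y_n); k2 = f(t_n + h/2, y_n + (h/2)·k1); k3 = f(t_n + h/2, y_n + (h/2)·k2); k4 = f(t_n + h, y_n + h·k3); y_{n+1} = y_n + (h/6)·(k1 + 2k2 + 2k3 + k4).
t=0.000000, y=-0.700000:
  k1 = f(0.000000, -0.700000) = -0.156800
  k2 = f(0.195000, -0.730576) = 0.024203
  k3 = f(0.195000, -0.695280) = 0.040307
  k4 = f(0.390000, -0.684280) = 0.240163
  y ← -0.700000 + (0.39/6)·(k1 + 2k2 + 2k3 + k4) = -0.686195
y(0.39) ≈ -0.6862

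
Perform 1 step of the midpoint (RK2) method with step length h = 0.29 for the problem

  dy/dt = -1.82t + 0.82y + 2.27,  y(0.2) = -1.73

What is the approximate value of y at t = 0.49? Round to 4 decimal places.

Midpoint: k1 = f(t_n, y_n); k2 = f(t_n + h/2, y_n + (h/2)·k1); y_{n+1} = y_n + h·k2.
t=0.200000, y=-1.730000:
  k1 = f(0.200000, -1.730000) = 0.487400
  k2 = f(0.345000, -1.659327) = 0.281452
  y ← -1.730000 + 0.29·0.281452 = -1.648379
y(0.49) ≈ -1.6484

-1.6484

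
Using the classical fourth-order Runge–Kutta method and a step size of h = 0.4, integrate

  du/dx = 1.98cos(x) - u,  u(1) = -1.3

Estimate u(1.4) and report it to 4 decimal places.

RK4: k1 = f(x_n, u_n); k2 = f(x_n + h/2, u_n + (h/2)·k1); k3 = f(x_n + h/2, u_n + (h/2)·k2); k4 = f(x_n + h, u_n + h·k3); u_{n+1} = u_n + (h/6)·(k1 + 2k2 + 2k3 + k4).
x=1.000000, u=-1.300000:
  k1 = f(1.000000, -1.300000) = 2.369799
  k2 = f(1.200000, -0.826040) = 1.543509
  k3 = f(1.200000, -0.991298) = 1.708767
  k4 = f(1.400000, -0.616493) = 0.953028
  u ← -1.300000 + (0.4/6)·(k1 + 2k2 + 2k3 + k4) = -0.644842
u(1.4) ≈ -0.6448

-0.6448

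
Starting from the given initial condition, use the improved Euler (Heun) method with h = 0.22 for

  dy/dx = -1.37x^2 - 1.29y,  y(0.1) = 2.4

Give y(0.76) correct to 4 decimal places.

Heun: k1 = f(x_n, y_n); k2 = f(x_n + h, y_n + h·k1); y_{n+1} = y_n + (h/2)·(k1 + k2).
x=0.100000, y=2.400000:
  k1 = f(0.100000, 2.400000) = -3.109700
  k2 = f(0.320000, 1.715866) = -2.353755
  y ← 2.400000 + (0.22/2)·(-3.109700 + (-2.353755)) = 1.799020
x=0.320000, y=1.799020:
  k1 = f(0.320000, 1.799020) = -2.461024
  k2 = f(0.540000, 1.257595) = -2.021789
  y ← 1.799020 + (0.22/2)·(-2.461024 + (-2.021789)) = 1.305911
x=0.540000, y=1.305911:
  k1 = f(0.540000, 1.305911) = -2.084117
  k2 = f(0.760000, 0.847405) = -1.884464
  y ← 1.305911 + (0.22/2)·(-2.084117 + (-1.884464)) = 0.869367
y(0.76) ≈ 0.8694

0.8694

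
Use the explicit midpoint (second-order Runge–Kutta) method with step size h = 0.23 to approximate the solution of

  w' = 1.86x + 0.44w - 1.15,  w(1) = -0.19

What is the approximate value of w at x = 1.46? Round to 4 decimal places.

0.3358

Midpoint: k1 = f(x_n, w_n); k2 = f(x_n + h/2, w_n + (h/2)·k1); w_{n+1} = w_n + h·k2.
x=1.000000, w=-0.190000:
  k1 = f(1.000000, -0.190000) = 0.626400
  k2 = f(1.115000, -0.117964) = 0.871996
  w ← -0.190000 + 0.23·0.871996 = 0.010559
x=1.230000, w=0.010559:
  k1 = f(1.230000, 0.010559) = 1.142446
  k2 = f(1.345000, 0.141940) = 1.414154
  w ← 0.010559 + 0.23·1.414154 = 0.335814
w(1.46) ≈ 0.3358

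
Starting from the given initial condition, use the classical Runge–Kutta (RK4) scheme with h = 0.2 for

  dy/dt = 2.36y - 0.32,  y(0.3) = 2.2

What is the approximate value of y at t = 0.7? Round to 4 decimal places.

RK4: k1 = f(t_n, y_n); k2 = f(t_n + h/2, y_n + (h/2)·k1); k3 = f(t_n + h/2, y_n + (h/2)·k2); k4 = f(t_n + h, y_n + h·k3); y_{n+1} = y_n + (h/6)·(k1 + 2k2 + 2k3 + k4).
t=0.300000, y=2.200000:
  k1 = f(0.300000, 2.200000) = 4.872000
  k2 = f(0.400000, 2.687200) = 6.021792
  k3 = f(0.400000, 2.802179) = 6.293143
  k4 = f(0.500000, 3.458629) = 7.842363
  y ← 2.200000 + (0.2/6)·(k1 + 2k2 + 2k3 + k4) = 3.444808
t=0.500000, y=3.444808:
  k1 = f(0.500000, 3.444808) = 7.809746
  k2 = f(0.600000, 4.225782) = 9.652846
  k3 = f(0.600000, 4.410092) = 10.087818
  k4 = f(0.700000, 5.462371) = 12.571197
  y ← 3.444808 + (0.2/6)·(k1 + 2k2 + 2k3 + k4) = 5.440217
y(0.7) ≈ 5.4402

5.4402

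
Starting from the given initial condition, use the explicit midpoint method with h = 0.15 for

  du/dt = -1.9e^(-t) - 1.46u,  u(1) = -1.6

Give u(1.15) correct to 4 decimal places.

-1.3738

Midpoint: k1 = f(t_n, u_n); k2 = f(t_n + h/2, u_n + (h/2)·k1); u_{n+1} = u_n + h·k2.
t=1.000000, u=-1.600000:
  k1 = f(1.000000, -1.600000) = 1.637029
  k2 = f(1.075000, -1.477223) = 1.508280
  u ← -1.600000 + 0.15·1.508280 = -1.373758
u(1.15) ≈ -1.3738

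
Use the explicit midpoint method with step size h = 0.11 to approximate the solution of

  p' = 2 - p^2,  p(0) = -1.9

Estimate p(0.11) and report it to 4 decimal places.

-2.1150

Midpoint: k1 = f(s_n, p_n); k2 = f(s_n + h/2, p_n + (h/2)·k1); p_{n+1} = p_n + h·k2.
s=0.000000, p=-1.900000:
  k1 = f(0.000000, -1.900000) = -1.610000
  k2 = f(0.055000, -1.988550) = -1.954331
  p ← -1.900000 + 0.11·(-1.954331) = -2.114976
p(0.11) ≈ -2.1150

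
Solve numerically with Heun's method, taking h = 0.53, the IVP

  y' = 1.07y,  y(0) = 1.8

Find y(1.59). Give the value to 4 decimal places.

9.2860

Heun: k1 = f(x_n, y_n); k2 = f(x_n + h, y_n + h·k1); y_{n+1} = y_n + (h/2)·(k1 + k2).
x=0.000000, y=1.800000:
  k1 = f(0.000000, 1.800000) = 1.926000
  k2 = f(0.530000, 2.820780) = 3.018235
  y ← 1.800000 + (0.53/2)·(1.926000 + 3.018235) = 3.110222
x=0.530000, y=3.110222:
  k1 = f(0.530000, 3.110222) = 3.327938
  k2 = f(1.060000, 4.874029) = 5.215211
  y ← 3.110222 + (0.53/2)·(3.327938 + 5.215211) = 5.374157
x=1.060000, y=5.374157:
  k1 = f(1.060000, 5.374157) = 5.750348
  k2 = f(1.590000, 8.421841) = 9.011370
  y ← 5.374157 + (0.53/2)·(5.750348 + 9.011370) = 9.286012
y(1.59) ≈ 9.2860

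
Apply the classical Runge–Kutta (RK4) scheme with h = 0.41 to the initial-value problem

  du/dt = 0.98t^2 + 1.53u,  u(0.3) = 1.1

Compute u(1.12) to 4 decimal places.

4.5654

RK4: k1 = f(t_n, u_n); k2 = f(t_n + h/2, u_n + (h/2)·k1); k3 = f(t_n + h/2, u_n + (h/2)·k2); k4 = f(t_n + h, u_n + h·k3); u_{n+1} = u_n + (h/6)·(k1 + 2k2 + 2k3 + k4).
t=0.300000, u=1.100000:
  k1 = f(0.300000, 1.100000) = 1.771200
  k2 = f(0.505000, 1.463096) = 2.488461
  k3 = f(0.505000, 1.610135) = 2.713430
  k4 = f(0.710000, 2.212506) = 3.879153
  u ← 1.100000 + (0.41/6)·(k1 + 2k2 + 2k3 + k4) = 2.197033
t=0.710000, u=2.197033:
  k1 = f(0.710000, 2.197033) = 3.855478
  k2 = f(0.915000, 2.987406) = 5.391211
  k3 = f(0.915000, 3.302231) = 5.872894
  k4 = f(1.120000, 4.604919) = 8.274838
  u ← 2.197033 + (0.41/6)·(k1 + 2k2 + 2k3 + k4) = 4.565365
u(1.12) ≈ 4.5654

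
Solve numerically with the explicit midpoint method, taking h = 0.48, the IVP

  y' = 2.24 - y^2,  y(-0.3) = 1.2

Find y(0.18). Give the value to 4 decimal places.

Midpoint: k1 = f(t_n, y_n); k2 = f(t_n + h/2, y_n + (h/2)·k1); y_{n+1} = y_n + h·k2.
t=-0.300000, y=1.200000:
  k1 = f(-0.300000, 1.200000) = 0.800000
  k2 = f(-0.060000, 1.392000) = 0.302336
  y ← 1.200000 + 0.48·0.302336 = 1.345121
y(0.18) ≈ 1.3451

1.3451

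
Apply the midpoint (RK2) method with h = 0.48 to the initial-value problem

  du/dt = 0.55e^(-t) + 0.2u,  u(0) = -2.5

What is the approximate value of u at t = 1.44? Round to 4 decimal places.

-2.8317

Midpoint: k1 = f(t_n, u_n); k2 = f(t_n + h/2, u_n + (h/2)·k1); u_{n+1} = u_n + h·k2.
t=0.000000, u=-2.500000:
  k1 = f(0.000000, -2.500000) = 0.050000
  k2 = f(0.240000, -2.488000) = -0.064955
  u ← -2.500000 + 0.48·(-0.064955) = -2.531178
t=0.480000, u=-2.531178:
  k1 = f(0.480000, -2.531178) = -0.165905
  k2 = f(0.720000, -2.570995) = -0.246485
  u ← -2.531178 + 0.48·(-0.246485) = -2.649491
t=0.960000, u=-2.649491:
  k1 = f(0.960000, -2.649491) = -0.319307
  k2 = f(1.200000, -2.726125) = -0.379568
  u ← -2.649491 + 0.48·(-0.379568) = -2.831684
u(1.44) ≈ -2.8317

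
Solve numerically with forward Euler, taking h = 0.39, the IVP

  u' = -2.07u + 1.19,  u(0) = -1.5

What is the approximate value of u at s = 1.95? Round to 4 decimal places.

0.5743

Euler: u_{n+1} = u_n + h·f(s_n, u_n).
s=0.000000, u=-1.500000: f=4.295000 → u ← -1.500000 + 0.39·4.295000 = 0.175050
s=0.390000, u=0.175050: f=0.827647 → u ← 0.175050 + 0.39·0.827647 = 0.497832
s=0.780000, u=0.497832: f=0.159487 → u ← 0.497832 + 0.39·0.159487 = 0.560032
s=1.170000, u=0.560032: f=0.030733 → u ← 0.560032 + 0.39·0.030733 = 0.572018
s=1.560000, u=0.572018: f=0.005922 → u ← 0.572018 + 0.39·0.005922 = 0.574328
u(1.95) ≈ 0.5743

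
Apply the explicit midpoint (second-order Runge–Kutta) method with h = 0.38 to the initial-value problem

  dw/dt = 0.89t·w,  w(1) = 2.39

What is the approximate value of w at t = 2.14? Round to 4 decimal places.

Midpoint: k1 = f(t_n, w_n); k2 = f(t_n + h/2, w_n + (h/2)·k1); w_{n+1} = w_n + h·k2.
t=1.000000, w=2.390000:
  k1 = f(1.000000, 2.390000) = 2.127100
  k2 = f(1.190000, 2.794149) = 2.959283
  w ← 2.390000 + 0.38·2.959283 = 3.514528
t=1.380000, w=3.514528:
  k1 = f(1.380000, 3.514528) = 4.316543
  k2 = f(1.570000, 4.334671) = 6.056835
  w ← 3.514528 + 0.38·6.056835 = 5.816125
t=1.760000, w=5.816125:
  k1 = f(1.760000, 5.816125) = 9.110378
  k2 = f(1.950000, 7.547097) = 13.097987
  w ← 5.816125 + 0.38·13.097987 = 10.793360
w(2.14) ≈ 10.7934

10.7934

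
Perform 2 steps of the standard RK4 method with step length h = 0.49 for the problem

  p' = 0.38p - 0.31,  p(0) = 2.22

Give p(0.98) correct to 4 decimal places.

2.8536

RK4: k1 = f(x_n, p_n); k2 = f(x_n + h/2, p_n + (h/2)·k1); k3 = f(x_n + h/2, p_n + (h/2)·k2); k4 = f(x_n + h, p_n + h·k3); p_{n+1} = p_n + (h/6)·(k1 + 2k2 + 2k3 + k4).
x=0.000000, p=2.220000:
  k1 = f(0.000000, 2.220000) = 0.533600
  k2 = f(0.245000, 2.350732) = 0.583278
  k3 = f(0.245000, 2.362903) = 0.587903
  k4 = f(0.490000, 2.508073) = 0.643068
  p ← 2.220000 + (0.49/6)·(k1 + 2k2 + 2k3 + k4) = 2.507387
x=0.490000, p=2.507387:
  k1 = f(0.490000, 2.507387) = 0.642807
  k2 = f(0.735000, 2.664875) = 0.702653
  k3 = f(0.735000, 2.679537) = 0.708224
  k4 = f(0.980000, 2.854417) = 0.774679
  p ← 2.507387 + (0.49/6)·(k1 + 2k2 + 2k3 + k4) = 2.853592
p(0.98) ≈ 2.8536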